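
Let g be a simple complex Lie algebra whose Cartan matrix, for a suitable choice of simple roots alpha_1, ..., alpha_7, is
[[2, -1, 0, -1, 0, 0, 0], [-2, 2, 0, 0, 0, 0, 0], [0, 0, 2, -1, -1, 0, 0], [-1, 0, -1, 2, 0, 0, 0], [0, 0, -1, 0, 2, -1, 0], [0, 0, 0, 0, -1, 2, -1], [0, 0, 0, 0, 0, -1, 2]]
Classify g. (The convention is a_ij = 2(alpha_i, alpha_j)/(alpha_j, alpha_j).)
The matrix has rank 7 with 2's on the diagonal. Reading the off-diagonal entries as Dynkin edges (a single edge where a_ij = a_ji = -1; a double or triple edge where a_ij * a_ji = 2 or 3), the diagram is a chain of 7 nodes with a double edge at one end; the terminal node there is the unique long simple root (C_7). One simple-root ordering that puts it in standard form is (alpha_7, alpha_6, alpha_5, alpha_3, alpha_4, alpha_1, alpha_2). So the algebra is type C_7, i.e. sp(14).

C_7 (sp(14))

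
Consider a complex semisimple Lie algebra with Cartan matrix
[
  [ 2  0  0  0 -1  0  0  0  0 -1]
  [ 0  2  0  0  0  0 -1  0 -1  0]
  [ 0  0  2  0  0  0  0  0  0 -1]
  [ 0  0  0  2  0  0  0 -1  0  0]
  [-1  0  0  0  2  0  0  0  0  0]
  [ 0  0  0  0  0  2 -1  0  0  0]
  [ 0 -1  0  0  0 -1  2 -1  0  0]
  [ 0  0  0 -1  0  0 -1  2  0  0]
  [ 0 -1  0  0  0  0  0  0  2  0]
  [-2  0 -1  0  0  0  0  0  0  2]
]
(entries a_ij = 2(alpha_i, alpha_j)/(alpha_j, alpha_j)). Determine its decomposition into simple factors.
The diagram associated to this matrix has two connected components: the simple roots {alpha_2, alpha_4, alpha_6, alpha_7, alpha_8, alpha_9} form a chain of 5 nodes with one extra node attached to the third node from one end (E_6), and {alpha_1, alpha_3, alpha_5, alpha_10} form a chain of 4 nodes with a double edge between the middle two (F_4). A semisimple Lie algebra decomposes uniquely as the direct sum of simple ideals, one per connected component of its Dynkin diagram, so g ≅ E_6 ⊕ F_4 (dimension 78 + 52 = 130).

type E_6 + type F_4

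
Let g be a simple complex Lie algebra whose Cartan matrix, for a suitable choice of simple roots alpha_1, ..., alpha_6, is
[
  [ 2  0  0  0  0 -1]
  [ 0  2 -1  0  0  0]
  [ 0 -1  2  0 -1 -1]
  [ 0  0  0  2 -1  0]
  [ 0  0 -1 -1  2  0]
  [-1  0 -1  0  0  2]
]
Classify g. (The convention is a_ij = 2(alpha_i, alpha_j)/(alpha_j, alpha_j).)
E6

The matrix has rank 6 with 2's on the diagonal. Reading the off-diagonal entries as Dynkin edges (a single edge where a_ij = a_ji = -1; a double or triple edge where a_ij * a_ji = 2 or 3), the diagram is a chain of 5 nodes with one extra node attached to the third node from one end (E_6). One simple-root ordering that puts it in standard form is (alpha_4, alpha_2, alpha_5, alpha_3, alpha_6, alpha_1). So the algebra is type E_6.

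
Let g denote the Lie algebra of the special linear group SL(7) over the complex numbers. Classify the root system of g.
A6

This is sl(7), which has dimension 7^2 - 1 = 48 and rank 7 - 1 = 6 (a Cartan subalgebra is the diagonal traceless matrices). In the classification of classical Lie algebras, the special linear algebra sl(n+1) has type A_n; here n = 6, so the Dynkin diagram is a chain of 6 nodes with single edges (A_6). Hence the type is A_6.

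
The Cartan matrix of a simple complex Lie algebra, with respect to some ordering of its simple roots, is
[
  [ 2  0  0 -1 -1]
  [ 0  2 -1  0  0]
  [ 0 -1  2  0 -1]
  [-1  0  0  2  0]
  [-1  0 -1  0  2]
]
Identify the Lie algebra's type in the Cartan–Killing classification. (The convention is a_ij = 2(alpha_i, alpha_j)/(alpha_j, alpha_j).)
A_5 (sl(6))

The matrix has rank 5 with 2's on the diagonal. Reading the off-diagonal entries as Dynkin edges (a single edge where a_ij = a_ji = -1; a double or triple edge where a_ij * a_ji = 2 or 3), the diagram is a chain of 5 nodes with single edges (A_5). One simple-root ordering that puts it in standard form is (alpha_2, alpha_3, alpha_5, alpha_1, alpha_4). So the algebra is type A_5, i.e. sl(6).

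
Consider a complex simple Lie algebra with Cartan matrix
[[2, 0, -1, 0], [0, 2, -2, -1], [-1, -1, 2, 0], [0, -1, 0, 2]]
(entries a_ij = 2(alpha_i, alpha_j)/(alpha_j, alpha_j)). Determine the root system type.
The matrix has rank 4 with 2's on the diagonal. Reading the off-diagonal entries as Dynkin edges (a single edge where a_ij = a_ji = -1; a double or triple edge where a_ij * a_ji = 2 or 3), the diagram is a chain of 4 nodes with a double edge between the middle two (F_4). One simple-root ordering that puts it in standard form is (alpha_4, alpha_2, alpha_3, alpha_1). So the algebra is type F_4.

F4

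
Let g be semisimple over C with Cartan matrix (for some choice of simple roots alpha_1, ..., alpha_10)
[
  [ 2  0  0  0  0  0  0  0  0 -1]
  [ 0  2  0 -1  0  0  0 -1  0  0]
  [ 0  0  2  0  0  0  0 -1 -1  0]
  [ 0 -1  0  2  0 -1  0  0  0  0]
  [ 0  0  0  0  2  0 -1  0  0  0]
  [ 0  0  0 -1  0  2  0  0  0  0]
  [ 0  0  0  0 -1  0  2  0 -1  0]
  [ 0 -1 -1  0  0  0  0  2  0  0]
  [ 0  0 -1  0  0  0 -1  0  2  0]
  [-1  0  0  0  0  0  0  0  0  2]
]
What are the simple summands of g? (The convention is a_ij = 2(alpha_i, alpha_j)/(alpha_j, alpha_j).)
The diagram associated to this matrix has two connected components: the simple roots {alpha_1, alpha_10} form a chain of 2 nodes with single edges (A_2), and {alpha_2, alpha_3, alpha_4, alpha_5, alpha_6, alpha_7, alpha_8, alpha_9} form a chain of 8 nodes with single edges (A_8). A semisimple Lie algebra decomposes uniquely as the direct sum of simple ideals, one per connected component of its Dynkin diagram, so g ≅ A_2 ⊕ A_8 (dimension 8 + 80 = 88).

A_2 + A_8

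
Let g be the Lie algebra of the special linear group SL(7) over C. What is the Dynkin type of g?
This is sl(7), which has dimension 7^2 - 1 = 48 and rank 7 - 1 = 6 (a Cartan subalgebra is the diagonal traceless matrices). In the classification of classical Lie algebras, the special linear algebra sl(n+1) has type A_n; here n = 6, so the Dynkin diagram is a chain of 6 nodes with single edges (A_6). Hence the type is A_6.

A_6 (sl(7))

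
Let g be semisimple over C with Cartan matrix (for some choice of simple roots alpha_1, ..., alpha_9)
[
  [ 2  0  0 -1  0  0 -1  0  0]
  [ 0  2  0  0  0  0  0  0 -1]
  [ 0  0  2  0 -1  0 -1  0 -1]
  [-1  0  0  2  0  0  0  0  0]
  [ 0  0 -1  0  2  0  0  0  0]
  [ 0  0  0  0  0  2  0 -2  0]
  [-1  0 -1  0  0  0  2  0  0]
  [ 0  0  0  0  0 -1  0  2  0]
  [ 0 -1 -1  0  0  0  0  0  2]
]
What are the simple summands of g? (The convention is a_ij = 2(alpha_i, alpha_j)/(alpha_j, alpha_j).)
The diagram associated to this matrix has two connected components: the simple roots {alpha_6, alpha_8} form a chain of 2 nodes with a double edge at one end; the terminal node there is the unique short simple root (B_2), and {alpha_1, alpha_2, alpha_3, alpha_4, alpha_5, alpha_7, alpha_9} form a chain of 6 nodes with one extra node attached to the third node from one end (E_7). A semisimple Lie algebra decomposes uniquely as the direct sum of simple ideals, one per connected component of its Dynkin diagram, so g ≅ B_2 ⊕ E_7 (dimension 10 + 133 = 143).

type B_2 + type E_7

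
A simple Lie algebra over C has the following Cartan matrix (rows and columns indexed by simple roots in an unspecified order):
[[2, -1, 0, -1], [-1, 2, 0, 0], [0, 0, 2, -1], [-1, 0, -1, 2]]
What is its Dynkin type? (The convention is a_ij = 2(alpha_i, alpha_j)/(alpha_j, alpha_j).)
The matrix has rank 4 with 2's on the diagonal. Reading the off-diagonal entries as Dynkin edges (a single edge where a_ij = a_ji = -1; a double or triple edge where a_ij * a_ji = 2 or 3), the diagram is a chain of 4 nodes with single edges (A_4). One simple-root ordering that puts it in standard form is (alpha_3, alpha_4, alpha_1, alpha_2). So the algebra is type A_4, i.e. sl(5).

A_4 (sl(5))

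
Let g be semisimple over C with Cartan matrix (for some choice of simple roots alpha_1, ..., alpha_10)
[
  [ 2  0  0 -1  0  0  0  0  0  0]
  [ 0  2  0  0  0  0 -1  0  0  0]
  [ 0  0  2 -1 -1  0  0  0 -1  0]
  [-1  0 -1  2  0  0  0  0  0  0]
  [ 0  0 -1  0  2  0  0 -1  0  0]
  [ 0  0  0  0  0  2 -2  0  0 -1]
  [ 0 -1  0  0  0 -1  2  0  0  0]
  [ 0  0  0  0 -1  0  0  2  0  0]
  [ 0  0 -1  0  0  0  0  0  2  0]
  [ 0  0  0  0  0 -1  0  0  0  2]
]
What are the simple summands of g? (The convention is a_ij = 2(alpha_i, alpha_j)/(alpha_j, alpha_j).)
type E_6 + type F_4

The diagram associated to this matrix has two connected components: the simple roots {alpha_1, alpha_3, alpha_4, alpha_5, alpha_8, alpha_9} form a chain of 5 nodes with one extra node attached to the third node from one end (E_6), and {alpha_2, alpha_6, alpha_7, alpha_10} form a chain of 4 nodes with a double edge between the middle two (F_4). A semisimple Lie algebra decomposes uniquely as the direct sum of simple ideals, one per connected component of its Dynkin diagram, so g ≅ E_6 ⊕ F_4 (dimension 78 + 52 = 130).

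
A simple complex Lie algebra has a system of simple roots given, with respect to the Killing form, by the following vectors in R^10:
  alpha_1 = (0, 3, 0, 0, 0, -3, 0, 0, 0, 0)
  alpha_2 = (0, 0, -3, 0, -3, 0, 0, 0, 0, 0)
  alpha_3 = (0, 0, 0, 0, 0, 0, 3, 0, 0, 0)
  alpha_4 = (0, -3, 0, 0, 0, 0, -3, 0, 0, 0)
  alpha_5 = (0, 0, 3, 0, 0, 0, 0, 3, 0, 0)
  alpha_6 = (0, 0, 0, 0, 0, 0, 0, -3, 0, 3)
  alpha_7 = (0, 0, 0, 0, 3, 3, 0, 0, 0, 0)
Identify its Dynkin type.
type B_7

Compute the Cartan integers a_ij = 2(alpha_i, alpha_j)/(alpha_j, alpha_j); the resulting 7x7 Cartan matrix is
[[2, 0, 0, -1, 0, 0, -1], [0, 2, 0, 0, -1, 0, -1], [0, 0, 2, -1, 0, 0, 0], [-1, 0, -2, 2, 0, 0, 0], [0, -1, 0, 0, 2, -1, 0], [0, 0, 0, 0, -1, 2, 0], [-1, -1, 0, 0, 0, 0, 2]].
The roots have two lengths (squared-length ratio 2:1); the short ones are alpha_{3}. The associated Dynkin diagram is a chain of 7 nodes with a double edge at one end; the terminal node there is the unique short simple root (B_7), so the type is B_7 (the algebra so(15)).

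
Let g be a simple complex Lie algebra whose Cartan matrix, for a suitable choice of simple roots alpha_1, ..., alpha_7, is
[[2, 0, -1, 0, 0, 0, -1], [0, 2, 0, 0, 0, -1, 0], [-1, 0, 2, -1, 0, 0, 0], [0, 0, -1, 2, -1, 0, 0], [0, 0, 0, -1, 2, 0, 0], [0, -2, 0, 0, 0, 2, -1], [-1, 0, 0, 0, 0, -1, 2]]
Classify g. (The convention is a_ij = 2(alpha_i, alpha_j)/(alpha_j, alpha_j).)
The matrix has rank 7 with 2's on the diagonal. Reading the off-diagonal entries as Dynkin edges (a single edge where a_ij = a_ji = -1; a double or triple edge where a_ij * a_ji = 2 or 3), the diagram is a chain of 7 nodes with a double edge at one end; the terminal node there is the unique short simple root (B_7). One simple-root ordering that puts it in standard form is (alpha_5, alpha_4, alpha_3, alpha_1, alpha_7, alpha_6, alpha_2). So the algebra is type B_7, i.e. so(15).

type B_7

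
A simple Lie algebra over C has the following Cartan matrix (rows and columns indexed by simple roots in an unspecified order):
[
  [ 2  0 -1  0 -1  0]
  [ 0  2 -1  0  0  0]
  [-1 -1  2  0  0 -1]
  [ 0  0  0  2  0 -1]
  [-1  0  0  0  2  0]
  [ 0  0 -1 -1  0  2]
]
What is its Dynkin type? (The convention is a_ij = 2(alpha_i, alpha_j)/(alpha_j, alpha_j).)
type E_6

The matrix has rank 6 with 2's on the diagonal. Reading the off-diagonal entries as Dynkin edges (a single edge where a_ij = a_ji = -1; a double or triple edge where a_ij * a_ji = 2 or 3), the diagram is a chain of 5 nodes with one extra node attached to the third node from one end (E_6). One simple-root ordering that puts it in standard form is (alpha_4, alpha_2, alpha_6, alpha_3, alpha_1, alpha_5). So the algebra is type E_6.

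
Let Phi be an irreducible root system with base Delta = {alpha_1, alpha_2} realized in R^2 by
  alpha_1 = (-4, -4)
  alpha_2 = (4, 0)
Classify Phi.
B_2 (so(5))

Compute the Cartan integers a_ij = 2(alpha_i, alpha_j)/(alpha_j, alpha_j); the resulting 2x2 Cartan matrix is
[[2, -2], [-1, 2]].
The roots have two lengths (squared-length ratio 2:1); the short ones are alpha_{2}. The associated Dynkin diagram is a chain of 2 nodes with a double edge at one end; the terminal node there is the unique short simple root (B_2), so the type is B_2 (the algebra so(5)).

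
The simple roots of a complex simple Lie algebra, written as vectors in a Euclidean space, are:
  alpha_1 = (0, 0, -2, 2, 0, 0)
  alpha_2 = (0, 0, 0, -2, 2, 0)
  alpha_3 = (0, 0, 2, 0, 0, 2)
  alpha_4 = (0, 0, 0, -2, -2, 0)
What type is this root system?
Compute the Cartan integers a_ij = 2(alpha_i, alpha_j)/(alpha_j, alpha_j); the resulting 4x4 Cartan matrix is
[[2, -1, -1, -1], [-1, 2, 0, 0], [-1, 0, 2, 0], [-1, 0, 0, 2]].
All simple roots have the same length, so the diagram is simply laced. The associated Dynkin diagram is a chain of 2 nodes with a fork of two nodes at one end (D_4), so the type is D_4 (the algebra so(8)).

type D_4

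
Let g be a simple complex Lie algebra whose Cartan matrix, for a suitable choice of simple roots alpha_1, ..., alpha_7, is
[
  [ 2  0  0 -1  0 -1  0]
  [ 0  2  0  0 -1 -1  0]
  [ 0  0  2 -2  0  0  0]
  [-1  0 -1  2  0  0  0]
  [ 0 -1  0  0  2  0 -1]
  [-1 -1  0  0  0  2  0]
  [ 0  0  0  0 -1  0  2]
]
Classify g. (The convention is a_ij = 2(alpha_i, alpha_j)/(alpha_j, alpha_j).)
The matrix has rank 7 with 2's on the diagonal. Reading the off-diagonal entries as Dynkin edges (a single edge where a_ij = a_ji = -1; a double or triple edge where a_ij * a_ji = 2 or 3), the diagram is a chain of 7 nodes with a double edge at one end; the terminal node there is the unique long simple root (C_7). One simple-root ordering that puts it in standard form is (alpha_7, alpha_5, alpha_2, alpha_6, alpha_1, alpha_4, alpha_3). So the algebra is type C_7, i.e. sp(14).

C_7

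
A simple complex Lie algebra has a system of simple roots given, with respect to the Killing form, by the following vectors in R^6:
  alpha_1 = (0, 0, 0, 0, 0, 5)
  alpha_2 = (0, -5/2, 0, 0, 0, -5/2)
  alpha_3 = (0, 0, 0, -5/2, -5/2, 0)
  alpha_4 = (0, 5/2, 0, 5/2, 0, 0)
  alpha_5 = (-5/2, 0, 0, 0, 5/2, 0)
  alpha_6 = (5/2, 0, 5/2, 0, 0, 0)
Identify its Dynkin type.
C_6 (sp(12))

Compute the Cartan integers a_ij = 2(alpha_i, alpha_j)/(alpha_j, alpha_j); the resulting 6x6 Cartan matrix is
[[2, -2, 0, 0, 0, 0], [-1, 2, 0, -1, 0, 0], [0, 0, 2, -1, -1, 0], [0, -1, -1, 2, 0, 0], [0, 0, -1, 0, 2, -1], [0, 0, 0, 0, -1, 2]].
The roots have two lengths (squared-length ratio 2:1); the short ones are alpha_{2,3,4,5,6}. The associated Dynkin diagram is a chain of 6 nodes with a double edge at one end; the terminal node there is the unique long simple root (C_6), so the type is C_6 (the algebra sp(12)).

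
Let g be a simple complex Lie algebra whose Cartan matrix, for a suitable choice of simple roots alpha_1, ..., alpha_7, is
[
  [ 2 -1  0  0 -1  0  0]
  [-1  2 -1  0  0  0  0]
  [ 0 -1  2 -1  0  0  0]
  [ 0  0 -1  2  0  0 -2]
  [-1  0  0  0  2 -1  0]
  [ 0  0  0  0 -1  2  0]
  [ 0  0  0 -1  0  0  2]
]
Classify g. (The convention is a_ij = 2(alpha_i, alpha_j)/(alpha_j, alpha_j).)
The matrix has rank 7 with 2's on the diagonal. Reading the off-diagonal entries as Dynkin edges (a single edge where a_ij = a_ji = -1; a double or triple edge where a_ij * a_ji = 2 or 3), the diagram is a chain of 7 nodes with a double edge at one end; the terminal node there is the unique short simple root (B_7). One simple-root ordering that puts it in standard form is (alpha_6, alpha_5, alpha_1, alpha_2, alpha_3, alpha_4, alpha_7). So the algebra is type B_7, i.e. so(15).

type B_7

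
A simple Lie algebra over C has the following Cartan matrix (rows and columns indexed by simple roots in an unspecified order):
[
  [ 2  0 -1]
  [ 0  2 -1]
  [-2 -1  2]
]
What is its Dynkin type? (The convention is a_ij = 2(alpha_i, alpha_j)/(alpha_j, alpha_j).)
The matrix has rank 3 with 2's on the diagonal. Reading the off-diagonal entries as Dynkin edges (a single edge where a_ij = a_ji = -1; a double or triple edge where a_ij * a_ji = 2 or 3), the diagram is a chain of 3 nodes with a double edge at one end; the terminal node there is the unique short simple root (B_3). One simple-root ordering that puts it in standard form is (alpha_2, alpha_3, alpha_1). So the algebra is type B_3, i.e. so(7).

type B_3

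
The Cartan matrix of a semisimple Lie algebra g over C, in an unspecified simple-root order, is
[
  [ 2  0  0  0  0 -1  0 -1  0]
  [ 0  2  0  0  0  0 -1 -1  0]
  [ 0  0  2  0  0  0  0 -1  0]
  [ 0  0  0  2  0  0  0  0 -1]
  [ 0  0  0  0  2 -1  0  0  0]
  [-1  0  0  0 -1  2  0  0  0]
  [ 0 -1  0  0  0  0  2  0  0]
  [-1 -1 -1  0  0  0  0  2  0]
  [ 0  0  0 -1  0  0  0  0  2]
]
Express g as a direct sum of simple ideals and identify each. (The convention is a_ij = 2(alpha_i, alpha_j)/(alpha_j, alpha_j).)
A2 ⊕ E7

The diagram associated to this matrix has two connected components: the simple roots {alpha_4, alpha_9} form a chain of 2 nodes with single edges (A_2), and {alpha_1, alpha_2, alpha_3, alpha_5, alpha_6, alpha_7, alpha_8} form a chain of 6 nodes with one extra node attached to the third node from one end (E_7). A semisimple Lie algebra decomposes uniquely as the direct sum of simple ideals, one per connected component of its Dynkin diagram, so g ≅ A_2 ⊕ E_7 (dimension 8 + 133 = 141).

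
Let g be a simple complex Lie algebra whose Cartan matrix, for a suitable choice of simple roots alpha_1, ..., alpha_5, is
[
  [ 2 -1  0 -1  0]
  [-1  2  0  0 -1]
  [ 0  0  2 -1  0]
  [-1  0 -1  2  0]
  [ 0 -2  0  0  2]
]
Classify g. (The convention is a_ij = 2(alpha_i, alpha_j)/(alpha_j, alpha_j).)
The matrix has rank 5 with 2's on the diagonal. Reading the off-diagonal entries as Dynkin edges (a single edge where a_ij = a_ji = -1; a double or triple edge where a_ij * a_ji = 2 or 3), the diagram is a chain of 5 nodes with a double edge at one end; the terminal node there is the unique long simple root (C_5). One simple-root ordering that puts it in standard form is (alpha_3, alpha_4, alpha_1, alpha_2, alpha_5). So the algebra is type C_5, i.e. sp(10).

C5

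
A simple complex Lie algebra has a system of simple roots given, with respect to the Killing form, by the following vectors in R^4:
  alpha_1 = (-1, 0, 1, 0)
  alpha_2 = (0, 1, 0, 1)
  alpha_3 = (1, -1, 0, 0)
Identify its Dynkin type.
Compute the Cartan integers a_ij = 2(alpha_i, alpha_j)/(alpha_j, alpha_j); the resulting 3x3 Cartan matrix is
[[2, 0, -1], [0, 2, -1], [-1, -1, 2]].
All simple roots have the same length, so the diagram is simply laced. The associated Dynkin diagram is a chain of 3 nodes with single edges (A_3), so the type is A_3 (the algebra sl(4)).

type A_3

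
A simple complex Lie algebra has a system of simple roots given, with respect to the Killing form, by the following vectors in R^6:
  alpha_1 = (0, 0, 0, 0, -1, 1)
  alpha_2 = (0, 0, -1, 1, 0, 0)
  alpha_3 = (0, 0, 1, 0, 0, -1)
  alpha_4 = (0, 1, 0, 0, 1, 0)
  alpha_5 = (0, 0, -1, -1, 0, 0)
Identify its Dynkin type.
Compute the Cartan integers a_ij = 2(alpha_i, alpha_j)/(alpha_j, alpha_j); the resulting 5x5 Cartan matrix is
[[2, 0, -1, -1, 0], [0, 2, -1, 0, 0], [-1, -1, 2, 0, -1], [-1, 0, 0, 2, 0], [0, 0, -1, 0, 2]].
All simple roots have the same length, so the diagram is simply laced. The associated Dynkin diagram is a chain of 3 nodes with a fork of two nodes at one end (D_5), so the type is D_5 (the algebra so(10)).

D_5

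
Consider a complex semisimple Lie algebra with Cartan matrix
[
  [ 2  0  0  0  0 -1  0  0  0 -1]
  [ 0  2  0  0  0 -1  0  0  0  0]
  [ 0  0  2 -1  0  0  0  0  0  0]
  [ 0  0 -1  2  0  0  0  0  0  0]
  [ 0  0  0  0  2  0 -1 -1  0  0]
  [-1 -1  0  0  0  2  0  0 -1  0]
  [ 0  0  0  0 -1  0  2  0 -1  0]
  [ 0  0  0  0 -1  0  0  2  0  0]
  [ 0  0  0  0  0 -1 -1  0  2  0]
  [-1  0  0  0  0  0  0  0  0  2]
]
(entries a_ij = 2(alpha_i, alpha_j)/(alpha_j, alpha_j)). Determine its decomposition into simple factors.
type A_2 ⊕ type E_8

The diagram associated to this matrix has two connected components: the simple roots {alpha_3, alpha_4} form a chain of 2 nodes with single edges (A_2), and {alpha_1, alpha_2, alpha_5, alpha_6, alpha_7, alpha_8, alpha_9, alpha_10} form a chain of 7 nodes with one extra node attached to the third node from one end (E_8). A semisimple Lie algebra decomposes uniquely as the direct sum of simple ideals, one per connected component of its Dynkin diagram, so g ≅ A_2 ⊕ E_8 (dimension 8 + 248 = 256).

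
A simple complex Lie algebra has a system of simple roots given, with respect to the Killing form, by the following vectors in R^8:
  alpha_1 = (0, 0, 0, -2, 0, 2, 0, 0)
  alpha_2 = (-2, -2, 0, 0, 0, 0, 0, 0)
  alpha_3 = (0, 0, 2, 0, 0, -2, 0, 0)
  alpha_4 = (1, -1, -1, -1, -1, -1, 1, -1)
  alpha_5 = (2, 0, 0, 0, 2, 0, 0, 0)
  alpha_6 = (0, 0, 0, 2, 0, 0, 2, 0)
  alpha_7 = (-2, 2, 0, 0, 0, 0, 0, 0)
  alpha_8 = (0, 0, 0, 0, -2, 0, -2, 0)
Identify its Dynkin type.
Compute the Cartan integers a_ij = 2(alpha_i, alpha_j)/(alpha_j, alpha_j); the resulting 8x8 Cartan matrix is
[[2, 0, -1, 0, 0, -1, 0, 0], [0, 2, 0, 0, -1, 0, 0, 0], [-1, 0, 2, 0, 0, 0, 0, 0], [0, 0, 0, 2, 0, 0, -1, 0], [0, -1, 0, 0, 2, 0, -1, -1], [-1, 0, 0, 0, 0, 2, 0, -1], [0, 0, 0, -1, -1, 0, 2, 0], [0, 0, 0, 0, -1, -1, 0, 2]].
All simple roots have the same length, so the diagram is simply laced. The associated Dynkin diagram is a chain of 7 nodes with one extra node attached to the third node from one end (E_8), so the type is E_8.

E_8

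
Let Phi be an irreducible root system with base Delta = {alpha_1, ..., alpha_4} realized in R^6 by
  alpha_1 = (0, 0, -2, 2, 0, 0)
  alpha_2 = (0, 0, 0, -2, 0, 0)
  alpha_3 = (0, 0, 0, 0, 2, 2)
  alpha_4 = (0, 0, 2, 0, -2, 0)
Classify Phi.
B_4 (so(9))

Compute the Cartan integers a_ij = 2(alpha_i, alpha_j)/(alpha_j, alpha_j); the resulting 4x4 Cartan matrix is
[[2, -2, 0, -1], [-1, 2, 0, 0], [0, 0, 2, -1], [-1, 0, -1, 2]].
The roots have two lengths (squared-length ratio 2:1); the short ones are alpha_{2}. The associated Dynkin diagram is a chain of 4 nodes with a double edge at one end; the terminal node there is the unique short simple root (B_4), so the type is B_4 (the algebra so(9)).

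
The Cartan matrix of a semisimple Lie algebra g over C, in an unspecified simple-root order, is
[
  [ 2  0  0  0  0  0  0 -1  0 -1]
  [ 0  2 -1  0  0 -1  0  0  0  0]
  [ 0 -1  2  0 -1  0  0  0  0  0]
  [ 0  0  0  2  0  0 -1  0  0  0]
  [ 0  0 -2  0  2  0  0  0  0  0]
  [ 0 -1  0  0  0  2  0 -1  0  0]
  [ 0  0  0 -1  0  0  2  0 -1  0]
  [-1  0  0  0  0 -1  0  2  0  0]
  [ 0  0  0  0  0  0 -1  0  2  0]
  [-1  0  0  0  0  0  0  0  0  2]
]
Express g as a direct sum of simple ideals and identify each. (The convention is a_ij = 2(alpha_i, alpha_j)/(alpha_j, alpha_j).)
The diagram associated to this matrix has two connected components: the simple roots {alpha_4, alpha_7, alpha_9} form a chain of 3 nodes with single edges (A_3), and {alpha_1, alpha_2, alpha_3, alpha_5, alpha_6, alpha_8, alpha_10} form a chain of 7 nodes with a double edge at one end; the terminal node there is the unique long simple root (C_7). A semisimple Lie algebra decomposes uniquely as the direct sum of simple ideals, one per connected component of its Dynkin diagram, so g ≅ A_3 ⊕ C_7 (dimension 15 + 105 = 120).

A_3 ⊕ C_7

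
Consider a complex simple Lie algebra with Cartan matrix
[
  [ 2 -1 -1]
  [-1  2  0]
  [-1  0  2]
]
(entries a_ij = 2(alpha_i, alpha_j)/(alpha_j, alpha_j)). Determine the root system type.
The matrix has rank 3 with 2's on the diagonal. Reading the off-diagonal entries as Dynkin edges (a single edge where a_ij = a_ji = -1; a double or triple edge where a_ij * a_ji = 2 or 3), the diagram is a chain of 3 nodes with single edges (A_3). One simple-root ordering that puts it in standard form is (alpha_2, alpha_1, alpha_3). So the algebra is type A_3, i.e. sl(4).

A_3 (sl(4))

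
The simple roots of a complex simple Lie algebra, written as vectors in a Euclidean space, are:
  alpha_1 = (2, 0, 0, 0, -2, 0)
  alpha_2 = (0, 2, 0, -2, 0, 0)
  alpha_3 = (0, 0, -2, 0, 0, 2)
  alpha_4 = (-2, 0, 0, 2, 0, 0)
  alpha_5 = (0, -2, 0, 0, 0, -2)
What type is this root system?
Compute the Cartan integers a_ij = 2(alpha_i, alpha_j)/(alpha_j, alpha_j); the resulting 5x5 Cartan matrix is
[[2, 0, 0, -1, 0], [0, 2, 0, -1, -1], [0, 0, 2, 0, -1], [-1, -1, 0, 2, 0], [0, -1, -1, 0, 2]].
All simple roots have the same length, so the diagram is simply laced. The associated Dynkin diagram is a chain of 5 nodes with single edges (A_5), so the type is A_5 (the algebra sl(6)).

A_5 (sl(6))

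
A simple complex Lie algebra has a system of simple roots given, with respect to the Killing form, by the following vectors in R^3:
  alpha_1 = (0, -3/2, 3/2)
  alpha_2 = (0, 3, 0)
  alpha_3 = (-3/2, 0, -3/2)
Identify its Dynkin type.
Compute the Cartan integers a_ij = 2(alpha_i, alpha_j)/(alpha_j, alpha_j); the resulting 3x3 Cartan matrix is
[[2, -1, -1], [-2, 2, 0], [-1, 0, 2]].
The roots have two lengths (squared-length ratio 2:1); the short ones are alpha_{1,3}. The associated Dynkin diagram is a chain of 3 nodes with a double edge at one end; the terminal node there is the unique long simple root (C_3), so the type is C_3 (the algebra sp(6)).

type C_3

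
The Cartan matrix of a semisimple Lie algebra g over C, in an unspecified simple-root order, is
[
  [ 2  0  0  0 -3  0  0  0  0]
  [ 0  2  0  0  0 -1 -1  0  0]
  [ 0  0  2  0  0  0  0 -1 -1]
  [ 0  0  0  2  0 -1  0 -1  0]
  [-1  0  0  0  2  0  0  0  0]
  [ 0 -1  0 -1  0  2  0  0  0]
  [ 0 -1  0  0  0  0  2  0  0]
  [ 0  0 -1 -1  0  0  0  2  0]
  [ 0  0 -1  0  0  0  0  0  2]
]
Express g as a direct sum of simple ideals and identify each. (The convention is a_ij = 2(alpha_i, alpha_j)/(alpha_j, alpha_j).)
type A_7 + type G_2

The diagram associated to this matrix has two connected components: the simple roots {alpha_2, alpha_3, alpha_4, alpha_6, alpha_7, alpha_8, alpha_9} form a chain of 7 nodes with single edges (A_7), and {alpha_1, alpha_5} form two nodes joined by a triple edge (G_2). A semisimple Lie algebra decomposes uniquely as the direct sum of simple ideals, one per connected component of its Dynkin diagram, so g ≅ A_7 ⊕ G_2 (dimension 63 + 14 = 77).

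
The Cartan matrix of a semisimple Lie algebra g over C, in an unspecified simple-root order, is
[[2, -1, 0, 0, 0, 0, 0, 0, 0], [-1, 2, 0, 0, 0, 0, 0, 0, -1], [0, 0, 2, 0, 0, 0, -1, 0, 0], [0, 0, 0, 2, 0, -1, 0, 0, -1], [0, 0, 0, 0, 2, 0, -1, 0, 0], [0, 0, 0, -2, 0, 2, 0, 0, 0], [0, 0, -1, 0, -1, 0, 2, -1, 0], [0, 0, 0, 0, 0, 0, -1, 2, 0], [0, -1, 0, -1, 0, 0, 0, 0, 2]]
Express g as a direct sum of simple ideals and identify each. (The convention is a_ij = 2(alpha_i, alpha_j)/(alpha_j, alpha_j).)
The diagram associated to this matrix has two connected components: the simple roots {alpha_1, alpha_2, alpha_4, alpha_6, alpha_9} form a chain of 5 nodes with a double edge at one end; the terminal node there is the unique long simple root (C_5), and {alpha_3, alpha_5, alpha_7, alpha_8} form a chain of 2 nodes with a fork of two nodes at one end (D_4). A semisimple Lie algebra decomposes uniquely as the direct sum of simple ideals, one per connected component of its Dynkin diagram, so g ≅ C_5 ⊕ D_4 (dimension 55 + 28 = 83).

C_5 ⊕ D_4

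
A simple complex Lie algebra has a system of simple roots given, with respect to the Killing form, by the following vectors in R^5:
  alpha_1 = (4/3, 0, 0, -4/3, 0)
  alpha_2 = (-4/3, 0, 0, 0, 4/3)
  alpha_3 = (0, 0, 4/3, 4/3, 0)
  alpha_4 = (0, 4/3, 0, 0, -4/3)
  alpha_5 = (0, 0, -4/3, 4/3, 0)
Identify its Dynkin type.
Compute the Cartan integers a_ij = 2(alpha_i, alpha_j)/(alpha_j, alpha_j); the resulting 5x5 Cartan matrix is
[[2, -1, -1, 0, -1], [-1, 2, 0, -1, 0], [-1, 0, 2, 0, 0], [0, -1, 0, 2, 0], [-1, 0, 0, 0, 2]].
All simple roots have the same length, so the diagram is simply laced. The associated Dynkin diagram is a chain of 3 nodes with a fork of two nodes at one end (D_5), so the type is D_5 (the algebra so(10)).

type D_5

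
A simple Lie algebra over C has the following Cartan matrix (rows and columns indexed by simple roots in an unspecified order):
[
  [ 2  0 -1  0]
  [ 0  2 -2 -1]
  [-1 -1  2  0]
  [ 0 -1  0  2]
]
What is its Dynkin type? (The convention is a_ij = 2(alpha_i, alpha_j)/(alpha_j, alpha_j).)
The matrix has rank 4 with 2's on the diagonal. Reading the off-diagonal entries as Dynkin edges (a single edge where a_ij = a_ji = -1; a double or triple edge where a_ij * a_ji = 2 or 3), the diagram is a chain of 4 nodes with a double edge between the middle two (F_4). One simple-root ordering that puts it in standard form is (alpha_4, alpha_2, alpha_3, alpha_1). So the algebra is type F_4.

F_4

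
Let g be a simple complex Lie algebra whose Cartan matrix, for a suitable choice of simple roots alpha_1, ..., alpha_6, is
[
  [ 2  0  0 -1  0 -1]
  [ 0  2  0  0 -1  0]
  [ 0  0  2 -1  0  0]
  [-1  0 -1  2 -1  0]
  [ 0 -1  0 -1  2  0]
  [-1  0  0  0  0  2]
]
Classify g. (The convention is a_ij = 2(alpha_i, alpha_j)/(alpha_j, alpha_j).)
The matrix has rank 6 with 2's on the diagonal. Reading the off-diagonal entries as Dynkin edges (a single edge where a_ij = a_ji = -1; a double or triple edge where a_ij * a_ji = 2 or 3), the diagram is a chain of 5 nodes with one extra node attached to the third node from one end (E_6). One simple-root ordering that puts it in standard form is (alpha_2, alpha_3, alpha_5, alpha_4, alpha_1, alpha_6). So the algebra is type E_6.

E_6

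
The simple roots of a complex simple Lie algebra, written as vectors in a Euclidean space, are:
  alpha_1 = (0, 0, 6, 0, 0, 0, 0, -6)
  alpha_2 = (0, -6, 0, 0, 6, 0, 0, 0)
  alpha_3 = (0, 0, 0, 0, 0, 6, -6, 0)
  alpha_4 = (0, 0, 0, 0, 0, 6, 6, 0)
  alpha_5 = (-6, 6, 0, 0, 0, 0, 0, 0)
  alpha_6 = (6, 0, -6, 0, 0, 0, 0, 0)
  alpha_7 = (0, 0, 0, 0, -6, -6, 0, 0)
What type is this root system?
D_7

Compute the Cartan integers a_ij = 2(alpha_i, alpha_j)/(alpha_j, alpha_j); the resulting 7x7 Cartan matrix is
[[2, 0, 0, 0, 0, -1, 0], [0, 2, 0, 0, -1, 0, -1], [0, 0, 2, 0, 0, 0, -1], [0, 0, 0, 2, 0, 0, -1], [0, -1, 0, 0, 2, -1, 0], [-1, 0, 0, 0, -1, 2, 0], [0, -1, -1, -1, 0, 0, 2]].
All simple roots have the same length, so the diagram is simply laced. The associated Dynkin diagram is a chain of 5 nodes with a fork of two nodes at one end (D_7), so the type is D_7 (the algebra so(14)).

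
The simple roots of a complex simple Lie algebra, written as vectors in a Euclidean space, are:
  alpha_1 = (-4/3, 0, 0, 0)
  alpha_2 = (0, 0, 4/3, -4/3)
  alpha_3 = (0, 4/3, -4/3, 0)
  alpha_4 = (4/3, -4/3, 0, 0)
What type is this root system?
B_4 (so(9))

Compute the Cartan integers a_ij = 2(alpha_i, alpha_j)/(alpha_j, alpha_j); the resulting 4x4 Cartan matrix is
[[2, 0, 0, -1], [0, 2, -1, 0], [0, -1, 2, -1], [-2, 0, -1, 2]].
The roots have two lengths (squared-length ratio 2:1); the short ones are alpha_{1}. The associated Dynkin diagram is a chain of 4 nodes with a double edge at one end; the terminal node there is the unique short simple root (B_4), so the type is B_4 (the algebra so(9)).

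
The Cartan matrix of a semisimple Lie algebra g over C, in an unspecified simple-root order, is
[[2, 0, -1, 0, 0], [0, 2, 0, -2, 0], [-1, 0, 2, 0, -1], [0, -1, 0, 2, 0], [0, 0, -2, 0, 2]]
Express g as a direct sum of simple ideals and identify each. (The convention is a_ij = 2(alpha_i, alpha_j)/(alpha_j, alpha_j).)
The diagram associated to this matrix has two connected components: the simple roots {alpha_2, alpha_4} form a chain of 2 nodes with a double edge at one end; the terminal node there is the unique short simple root (B_2), and {alpha_1, alpha_3, alpha_5} form a chain of 3 nodes with a double edge at one end; the terminal node there is the unique long simple root (C_3). A semisimple Lie algebra decomposes uniquely as the direct sum of simple ideals, one per connected component of its Dynkin diagram, so g ≅ B_2 ⊕ C_3 (dimension 10 + 21 = 31).

B_2 + C_3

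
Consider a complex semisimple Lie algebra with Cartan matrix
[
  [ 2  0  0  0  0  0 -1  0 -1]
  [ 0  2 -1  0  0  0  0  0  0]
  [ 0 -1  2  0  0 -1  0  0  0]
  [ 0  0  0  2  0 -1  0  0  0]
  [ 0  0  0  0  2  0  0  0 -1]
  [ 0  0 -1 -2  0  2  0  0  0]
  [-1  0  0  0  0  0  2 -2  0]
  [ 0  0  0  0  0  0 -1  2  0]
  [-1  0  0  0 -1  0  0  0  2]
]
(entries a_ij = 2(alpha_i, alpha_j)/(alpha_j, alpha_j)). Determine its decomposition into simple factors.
B_4 (so(9)) + B_5 (so(11))

The diagram associated to this matrix has two connected components: the simple roots {alpha_2, alpha_3, alpha_4, alpha_6} form a chain of 4 nodes with a double edge at one end; the terminal node there is the unique short simple root (B_4), and {alpha_1, alpha_5, alpha_7, alpha_8, alpha_9} form a chain of 5 nodes with a double edge at one end; the terminal node there is the unique short simple root (B_5). A semisimple Lie algebra decomposes uniquely as the direct sum of simple ideals, one per connected component of its Dynkin diagram, so g ≅ B_4 ⊕ B_5 (dimension 36 + 55 = 91).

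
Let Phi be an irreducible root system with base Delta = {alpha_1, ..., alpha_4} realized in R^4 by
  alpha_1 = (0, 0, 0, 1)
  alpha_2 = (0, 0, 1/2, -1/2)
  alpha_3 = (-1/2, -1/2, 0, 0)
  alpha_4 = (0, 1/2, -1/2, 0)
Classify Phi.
Compute the Cartan integers a_ij = 2(alpha_i, alpha_j)/(alpha_j, alpha_j); the resulting 4x4 Cartan matrix is
[[2, -2, 0, 0], [-1, 2, 0, -1], [0, 0, 2, -1], [0, -1, -1, 2]].
The roots have two lengths (squared-length ratio 2:1); the short ones are alpha_{2,3,4}. The associated Dynkin diagram is a chain of 4 nodes with a double edge at one end; the terminal node there is the unique long simple root (C_4), so the type is C_4 (the algebra sp(8)).

C_4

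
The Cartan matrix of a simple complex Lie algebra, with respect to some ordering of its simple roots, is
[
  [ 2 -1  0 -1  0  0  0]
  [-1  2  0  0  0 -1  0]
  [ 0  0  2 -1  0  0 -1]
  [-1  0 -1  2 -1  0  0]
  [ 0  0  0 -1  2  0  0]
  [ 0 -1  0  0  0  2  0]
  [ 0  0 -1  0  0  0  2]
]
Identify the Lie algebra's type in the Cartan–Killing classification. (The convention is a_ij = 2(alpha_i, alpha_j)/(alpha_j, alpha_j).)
The matrix has rank 7 with 2's on the diagonal. Reading the off-diagonal entries as Dynkin edges (a single edge where a_ij = a_ji = -1; a double or triple edge where a_ij * a_ji = 2 or 3), the diagram is a chain of 6 nodes with one extra node attached to the third node from one end (E_7). One simple-root ordering that puts it in standard form is (alpha_7, alpha_5, alpha_3, alpha_4, alpha_1, alpha_2, alpha_6). So the algebra is type E_7.

E_7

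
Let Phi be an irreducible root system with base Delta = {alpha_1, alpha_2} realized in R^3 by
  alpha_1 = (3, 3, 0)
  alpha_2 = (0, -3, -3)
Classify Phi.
Compute the Cartan integers a_ij = 2(alpha_i, alpha_j)/(alpha_j, alpha_j); the resulting 2x2 Cartan matrix is
[[2, -1], [-1, 2]].
All simple roots have the same length, so the diagram is simply laced. The associated Dynkin diagram is a chain of 2 nodes with single edges (A_2), so the type is A_2 (the algebra sl(3)).

type A_2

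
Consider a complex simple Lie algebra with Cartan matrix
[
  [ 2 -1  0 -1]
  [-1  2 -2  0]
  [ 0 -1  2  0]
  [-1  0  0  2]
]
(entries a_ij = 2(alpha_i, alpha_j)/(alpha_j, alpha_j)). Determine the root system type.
B4

The matrix has rank 4 with 2's on the diagonal. Reading the off-diagonal entries as Dynkin edges (a single edge where a_ij = a_ji = -1; a double or triple edge where a_ij * a_ji = 2 or 3), the diagram is a chain of 4 nodes with a double edge at one end; the terminal node there is the unique short simple root (B_4). One simple-root ordering that puts it in standard form is (alpha_4, alpha_1, alpha_2, alpha_3). So the algebra is type B_4, i.e. so(9).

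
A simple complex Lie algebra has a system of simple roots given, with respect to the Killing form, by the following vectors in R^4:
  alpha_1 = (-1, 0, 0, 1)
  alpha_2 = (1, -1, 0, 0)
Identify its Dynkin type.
Compute the Cartan integers a_ij = 2(alpha_i, alpha_j)/(alpha_j, alpha_j); the resulting 2x2 Cartan matrix is
[[2, -1], [-1, 2]].
All simple roots have the same length, so the diagram is simply laced. The associated Dynkin diagram is a chain of 2 nodes with single edges (A_2), so the type is A_2 (the algebra sl(3)).

type A_2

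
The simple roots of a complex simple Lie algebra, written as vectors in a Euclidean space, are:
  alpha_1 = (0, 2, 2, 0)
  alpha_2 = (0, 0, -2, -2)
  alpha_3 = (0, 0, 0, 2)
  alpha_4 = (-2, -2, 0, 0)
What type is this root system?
B_4 (so(9))

Compute the Cartan integers a_ij = 2(alpha_i, alpha_j)/(alpha_j, alpha_j); the resulting 4x4 Cartan matrix is
[[2, -1, 0, -1], [-1, 2, -2, 0], [0, -1, 2, 0], [-1, 0, 0, 2]].
The roots have two lengths (squared-length ratio 2:1); the short ones are alpha_{3}. The associated Dynkin diagram is a chain of 4 nodes with a double edge at one end; the terminal node there is the unique short simple root (B_4), so the type is B_4 (the algebra so(9)).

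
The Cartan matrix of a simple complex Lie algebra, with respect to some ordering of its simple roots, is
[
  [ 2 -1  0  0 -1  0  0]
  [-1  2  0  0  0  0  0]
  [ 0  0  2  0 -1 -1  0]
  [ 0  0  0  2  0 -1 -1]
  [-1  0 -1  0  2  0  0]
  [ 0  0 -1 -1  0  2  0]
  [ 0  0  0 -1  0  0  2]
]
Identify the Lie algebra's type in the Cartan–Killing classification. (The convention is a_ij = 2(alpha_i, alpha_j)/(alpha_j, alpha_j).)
A_7 (sl(8))

The matrix has rank 7 with 2's on the diagonal. Reading the off-diagonal entries as Dynkin edges (a single edge where a_ij = a_ji = -1; a double or triple edge where a_ij * a_ji = 2 or 3), the diagram is a chain of 7 nodes with single edges (A_7). One simple-root ordering that puts it in standard form is (alpha_2, alpha_1, alpha_5, alpha_3, alpha_6, alpha_4, alpha_7). So the algebra is type A_7, i.e. sl(8).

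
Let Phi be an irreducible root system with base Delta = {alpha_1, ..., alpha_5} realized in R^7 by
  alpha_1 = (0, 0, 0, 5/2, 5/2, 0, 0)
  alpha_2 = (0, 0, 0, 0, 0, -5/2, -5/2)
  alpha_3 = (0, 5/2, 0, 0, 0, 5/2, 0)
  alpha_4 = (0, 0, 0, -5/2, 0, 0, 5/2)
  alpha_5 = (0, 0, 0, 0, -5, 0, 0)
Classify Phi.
Compute the Cartan integers a_ij = 2(alpha_i, alpha_j)/(alpha_j, alpha_j); the resulting 5x5 Cartan matrix is
[[2, 0, 0, -1, -1], [0, 2, -1, -1, 0], [0, -1, 2, 0, 0], [-1, -1, 0, 2, 0], [-2, 0, 0, 0, 2]].
The roots have two lengths (squared-length ratio 2:1); the short ones are alpha_{1,2,3,4}. The associated Dynkin diagram is a chain of 5 nodes with a double edge at one end; the terminal node there is the unique long simple root (C_5), so the type is C_5 (the algebra sp(10)).

C_5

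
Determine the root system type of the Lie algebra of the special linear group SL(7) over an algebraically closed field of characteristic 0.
A_6 (sl(7))

This is sl(7), which has dimension 7^2 - 1 = 48 and rank 7 - 1 = 6 (a Cartan subalgebra is the diagonal traceless matrices). In the classification of classical Lie algebras, the special linear algebra sl(n+1) has type A_n; here n = 6, so the Dynkin diagram is a chain of 6 nodes with single edges (A_6). Hence the type is A_6.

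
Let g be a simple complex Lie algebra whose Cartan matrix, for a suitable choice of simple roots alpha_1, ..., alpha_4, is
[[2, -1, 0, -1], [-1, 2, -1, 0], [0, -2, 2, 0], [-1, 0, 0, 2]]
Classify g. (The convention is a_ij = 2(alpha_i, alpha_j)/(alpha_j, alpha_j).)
The matrix has rank 4 with 2's on the diagonal. Reading the off-diagonal entries as Dynkin edges (a single edge where a_ij = a_ji = -1; a double or triple edge where a_ij * a_ji = 2 or 3), the diagram is a chain of 4 nodes with a double edge at one end; the terminal node there is the unique long simple root (C_4). One simple-root ordering that puts it in standard form is (alpha_4, alpha_1, alpha_2, alpha_3). So the algebra is type C_4, i.e. sp(8).

C_4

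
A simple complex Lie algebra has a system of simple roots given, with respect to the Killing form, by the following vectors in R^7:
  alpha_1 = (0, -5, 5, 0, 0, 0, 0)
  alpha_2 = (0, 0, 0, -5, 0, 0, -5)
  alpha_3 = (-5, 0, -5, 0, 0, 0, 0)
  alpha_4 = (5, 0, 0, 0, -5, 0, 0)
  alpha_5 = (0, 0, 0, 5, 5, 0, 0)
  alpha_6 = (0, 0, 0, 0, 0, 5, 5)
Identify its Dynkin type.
Compute the Cartan integers a_ij = 2(alpha_i, alpha_j)/(alpha_j, alpha_j); the resulting 6x6 Cartan matrix is
[[2, 0, -1, 0, 0, 0], [0, 2, 0, 0, -1, -1], [-1, 0, 2, -1, 0, 0], [0, 0, -1, 2, -1, 0], [0, -1, 0, -1, 2, 0], [0, -1, 0, 0, 0, 2]].
All simple roots have the same length, so the diagram is simply laced. The associated Dynkin diagram is a chain of 6 nodes with single edges (A_6), so the type is A_6 (the algebra sl(7)).

type A_6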